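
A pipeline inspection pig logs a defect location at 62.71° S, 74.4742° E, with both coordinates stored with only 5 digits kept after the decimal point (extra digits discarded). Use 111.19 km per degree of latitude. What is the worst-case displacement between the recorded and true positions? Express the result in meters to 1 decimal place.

Truncating at 5 decimal places can drop up to a full unit in the last place, so each coordinate may be off by as much as 1e-05°.
North–south component: 1e-05° × 111190 = 1.1119 m.
Longitude error → 1e-05 × 111190 × cos 62.71° = 1e-05 × 111190 × 0.4585 ≈ 0.5098 m.
Worst case both components are at the extreme and orthogonal: √(1.1119² + 0.5098²) ≈ 1.2232 m.

1.2 meters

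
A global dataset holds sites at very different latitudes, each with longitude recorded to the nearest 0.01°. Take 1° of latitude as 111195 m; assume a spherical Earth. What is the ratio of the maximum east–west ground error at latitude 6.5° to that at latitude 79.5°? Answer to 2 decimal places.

5.45

Rounding to 2 decimal places leaves the longitude within ±0.005° of the true value.
Error at 6.5° = 0.005° × 111195 × cos 6.5° ≈ 555.98 × 0.9936 = 552.4 m.
At 79.5°: 0.005° × 111195 × cos 79.5° = 0.005 × 111195 × 0.1822 ≈ 101.32 m.
Ratio: 552.4 / 101.32 = cos 6.5° / cos 79.5° ≈ 5.4521.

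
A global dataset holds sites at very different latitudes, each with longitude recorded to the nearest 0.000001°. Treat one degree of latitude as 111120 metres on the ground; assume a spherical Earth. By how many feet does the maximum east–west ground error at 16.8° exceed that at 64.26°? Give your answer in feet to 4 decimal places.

0.0953 feet

Rounding to 6 decimal places leaves the longitude within ±5e-07° of the true value.
Error at 16.8° = 5e-07° × 111120 × cos 16.8° ≈ 0.05556 × 0.9573 = 0.053189 m.
Error at 64.26° = 5e-07° × 111120 × cos 64.26° ≈ 0.05556 × 0.4343 = 0.024129 m.
Difference: 0.053189 − 0.024129 = 0.02906 m.
Converting: 0.0290596 m × 3.2808 ft/m ≈ 0.09534 ft.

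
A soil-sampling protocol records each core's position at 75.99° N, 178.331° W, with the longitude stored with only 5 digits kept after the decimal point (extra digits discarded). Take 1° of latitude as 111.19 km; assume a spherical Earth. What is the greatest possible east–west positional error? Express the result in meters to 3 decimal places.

Truncating at 5 decimal places can drop up to a full unit in the last place, so the longitude may be off by as much as 1e-05°.
Parallels shrink by cos φ, so at 75.99° a degree of longitude is 111190 × 0.2421 ≈ 26918.1 m.
East–west error: 1e-05° × 26918.1 m/° ≈ 0.269181 m.

0.269 meters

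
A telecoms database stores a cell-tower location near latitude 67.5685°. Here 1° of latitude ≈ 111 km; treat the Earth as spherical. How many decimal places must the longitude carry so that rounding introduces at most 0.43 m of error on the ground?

At 67.5685° one degree of longitude covers 111000 × cos 67.5685° ≈ 111000 × 0.3816 ≈ 42355.2 m.
With N decimal places the half-ulp bound is 0.5·10⁻ᴺ°, or 0.5·10⁻ᴺ × 42355.2 m on the ground.
Setting 21177.6 × 10⁻ᴺ ≤ 0.43 gives 10ᴺ ≥ 4.925e+04, i.e. N ≥ 4.69.
At 4 places the error can reach 2.12 m, but 5 places keeps it to 0.212 m.

5 decimal places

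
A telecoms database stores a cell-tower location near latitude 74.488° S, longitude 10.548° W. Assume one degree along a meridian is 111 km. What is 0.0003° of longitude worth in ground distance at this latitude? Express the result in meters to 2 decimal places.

One degree of longitude here spans 111000 × cos 74.488° = 111000 × 0.2674 ≈ 29685.9 m; 0.0003° of that is 8.90576 m.

8.91 meters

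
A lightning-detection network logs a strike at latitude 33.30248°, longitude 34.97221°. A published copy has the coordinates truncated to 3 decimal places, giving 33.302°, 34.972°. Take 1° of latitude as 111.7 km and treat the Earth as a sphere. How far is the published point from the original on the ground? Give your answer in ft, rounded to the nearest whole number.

187 ft

Δlat = 33.30248 − 33.302 = +0.00048°; Δlon = 34.97221 − 34.972 = +0.00021°.
North–south shift: 0.00048 × 111700 = 53.616 m.
E–W at 33.302°: 0.00021° × 111700 × cos 33.302° = 0.00021 × 111700 × 0.8358 ≈ 19.6051 m.
Combined displacement = (53.616² + 19.6051²)^½ ≈ 57.088 m.
In feet: 57.088 m ÷ 0.3048 ≈ 187.3 ft.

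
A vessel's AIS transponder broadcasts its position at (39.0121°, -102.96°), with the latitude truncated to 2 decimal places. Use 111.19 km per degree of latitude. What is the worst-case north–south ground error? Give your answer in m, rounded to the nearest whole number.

Truncating at 2 decimal places can drop up to a full unit in the last place, so the latitude may be off by as much as 0.01°.
So the N–S error is at most 0.01 × 111190 = 1111.9 m.

1112 m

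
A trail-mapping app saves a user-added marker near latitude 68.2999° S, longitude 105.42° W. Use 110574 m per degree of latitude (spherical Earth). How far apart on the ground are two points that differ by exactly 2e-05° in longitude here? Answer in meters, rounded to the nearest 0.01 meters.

2e-05° of longitude at 68.2999° is 2e-05 × 110574 × cos 68.2999° ≈ 2e-05 × 40884.6 = 0.817691 m.

0.82 meters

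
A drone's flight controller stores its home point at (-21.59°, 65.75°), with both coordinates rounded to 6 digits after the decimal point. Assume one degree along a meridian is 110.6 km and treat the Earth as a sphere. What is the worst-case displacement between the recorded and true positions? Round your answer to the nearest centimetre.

8 centimetres

Rounding to 6 decimal places leaves each coordinate within ±5e-07° of the true value.
N–S: 5e-07° × 110600 m/° = 0.0553 m.
East–west component at 21.59°: 5e-07° × 110600 × cos 21.59° ≈ 5e-07 × 102840 ≈ 0.0514202 m.
Worst case both components are at the extreme and orthogonal: √(0.0553² + 0.0514202²) ≈ 0.0755124 m.
That is 0.0755124 m = 7.5512 cm.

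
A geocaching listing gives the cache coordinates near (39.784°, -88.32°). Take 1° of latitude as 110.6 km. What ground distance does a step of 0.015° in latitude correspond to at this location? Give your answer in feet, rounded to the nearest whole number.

Along a meridian 0.015° is 0.015 × 110600 = 1659 m.
In feet: 1659 m ÷ 0.3048 ≈ 5442.9 ft.

5443 feet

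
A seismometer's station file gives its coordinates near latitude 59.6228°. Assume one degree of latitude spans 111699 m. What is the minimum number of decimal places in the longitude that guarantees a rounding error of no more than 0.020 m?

7 decimal places

At 59.6228° one degree of longitude covers 111699 × cos 59.6228° ≈ 111699 × 0.5057 ≈ 56485.1 m.
With N decimal places the half-ulp bound is 0.5·10⁻ᴺ°, or 0.5·10⁻ᴺ × 56485.1 m on the ground.
Need 0.5 × 56485.1 × 10⁻ᴺ ≤ 0.020 → 10⁻ᴺ ≤ 7.082e-07, so N ≥ 6.15.
N = 6 would give 0.0282 m (too coarse); N = 7 gives 0.00282 m ≤ 0.020 m.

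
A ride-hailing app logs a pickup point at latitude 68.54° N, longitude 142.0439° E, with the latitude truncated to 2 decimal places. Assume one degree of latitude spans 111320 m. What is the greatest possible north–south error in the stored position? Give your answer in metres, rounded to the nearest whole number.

1113 metres

Truncating at 2 decimal places can drop up to a full unit in the last place, so the latitude may be off by as much as 0.01°.
North–south distance: 0.01° × 111320 m/° = 1113.2 m.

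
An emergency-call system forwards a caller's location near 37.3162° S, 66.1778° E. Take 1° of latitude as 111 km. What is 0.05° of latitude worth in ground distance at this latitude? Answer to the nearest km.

6 km

0.05° × 111000 m/° = 5550 m.
That is 5550 m = 5.55 km.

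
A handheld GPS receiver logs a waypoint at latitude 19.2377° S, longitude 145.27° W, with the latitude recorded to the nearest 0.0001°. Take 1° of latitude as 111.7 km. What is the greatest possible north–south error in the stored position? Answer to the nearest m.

6 m

Rounding to 4 decimal places leaves the latitude within ±5e-05° of the true value.
Along the meridian that is 5e-05° × 111700 m/° = 5.585 m.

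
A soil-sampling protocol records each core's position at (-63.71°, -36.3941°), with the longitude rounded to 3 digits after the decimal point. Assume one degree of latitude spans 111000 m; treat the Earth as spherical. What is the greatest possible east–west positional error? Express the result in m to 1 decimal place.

Rounding to 3 decimal places leaves the longitude within ±0.0005° of the true value.
Parallels shrink by cos φ, so at 63.71° a degree of longitude is 111000 × 0.4429 ≈ 49163.5 m.
So at most 0.0005° × 49163.5 ≈ 24.5818 m east–west.

24.6 m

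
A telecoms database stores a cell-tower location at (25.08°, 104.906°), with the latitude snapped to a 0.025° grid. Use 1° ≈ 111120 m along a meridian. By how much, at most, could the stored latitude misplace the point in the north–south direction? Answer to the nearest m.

1389 m

With a 0.025° grid the true value lies within half a step, ±0.025°/2 = ±0.0125°, of the stored one.
So the N–S error is at most 0.0125 × 111120 = 1389 m.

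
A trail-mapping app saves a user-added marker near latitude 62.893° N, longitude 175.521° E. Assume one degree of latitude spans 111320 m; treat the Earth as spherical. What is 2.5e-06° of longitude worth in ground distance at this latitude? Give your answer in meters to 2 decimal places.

0.13 meters

At 62.893° a degree of longitude is 111320 × cos 62.893° ≈ 50723.4 m, so 2.5e-06° corresponds to 0.126808 m.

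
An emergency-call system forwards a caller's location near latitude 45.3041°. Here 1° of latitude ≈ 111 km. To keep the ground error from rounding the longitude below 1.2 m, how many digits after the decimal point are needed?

5

At 45.3041° one degree of longitude covers 111000 × cos 45.3041° ≈ 111000 × 0.7033 ≈ 78071.2 m.
N decimal places → at most half a unit in the last place, 0.5 × 10⁻ᴺ° = 78071.2/2 × 10⁻ᴺ m.
Setting 39035.6 × 10⁻ᴺ ≤ 1.2 gives 10ᴺ ≥ 3.253e+04, i.e. N ≥ 4.51.
So 5 decimal places suffice (0.39 m); 4 would allow up to 3.9 m.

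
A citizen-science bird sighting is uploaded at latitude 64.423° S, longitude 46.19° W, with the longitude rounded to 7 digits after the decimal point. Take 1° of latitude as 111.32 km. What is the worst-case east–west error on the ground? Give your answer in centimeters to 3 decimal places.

Rounding to 7 decimal places leaves the longitude within ±5e-08° of the true value.
Parallels shrink by cos φ, so at 64.423° a degree of longitude is 111320 × 0.4317 ≈ 48059.5 m.
So at most 5e-08° × 48059.5 ≈ 0.00240297 m east–west.
That is 0.00240297 m = 0.2403 cm.

0.240 centimeters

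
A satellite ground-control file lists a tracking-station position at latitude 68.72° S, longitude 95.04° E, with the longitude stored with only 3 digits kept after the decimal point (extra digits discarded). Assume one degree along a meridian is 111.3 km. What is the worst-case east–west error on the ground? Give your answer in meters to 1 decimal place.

40.4 meters

Truncating at 3 decimal places can drop up to a full unit in the last place, so the longitude may be off by as much as 0.001°.
One degree of longitude at 68.72° is 111300 × cos 68.72° ≈ 111300 × 0.3629 = 40393.7 m.
So at most 0.001° × 40393.7 ≈ 40.3937 m east–west.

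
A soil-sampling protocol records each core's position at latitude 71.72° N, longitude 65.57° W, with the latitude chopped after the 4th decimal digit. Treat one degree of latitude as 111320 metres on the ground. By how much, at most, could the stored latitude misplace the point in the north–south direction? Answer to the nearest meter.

11 meters

Truncating at 4 decimal places can drop up to a full unit in the last place, so the latitude may be off by as much as 0.0001°.
North–south distance: 0.0001° × 111320 m/° = 11.132 m.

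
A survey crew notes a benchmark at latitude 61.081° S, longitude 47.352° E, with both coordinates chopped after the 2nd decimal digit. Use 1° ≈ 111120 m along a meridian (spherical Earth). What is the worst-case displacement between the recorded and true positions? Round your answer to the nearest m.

1234 m

Truncating at 2 decimal places can drop up to a full unit in the last place, so each coordinate may be off by as much as 0.01°.
N–S: 0.01° × 111120 m/° = 1111.2 m.
Longitude error → 0.01 × 111120 × cos 61.081° = 0.01 × 111120 × 0.4836 ≈ 537.346 m.
Combining orthogonally: (1111.2² + 537.346²)^½ ≈ 1234.3 m.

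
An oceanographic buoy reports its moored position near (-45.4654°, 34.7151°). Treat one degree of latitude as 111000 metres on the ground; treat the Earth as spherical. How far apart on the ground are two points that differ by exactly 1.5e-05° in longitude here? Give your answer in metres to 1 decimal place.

1.2 metres

1.5e-05° of longitude at 45.4654° is 1.5e-05 × 111000 × cos 45.4654° ≈ 1.5e-05 × 77848.7 = 1.16773 m.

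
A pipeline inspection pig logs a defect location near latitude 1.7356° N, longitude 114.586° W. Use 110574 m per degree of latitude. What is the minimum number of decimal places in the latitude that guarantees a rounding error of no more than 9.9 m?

One degree of latitude covers 110574 m.
Rounding to N decimal places gives at most 0.5 × 10⁻ᴺ degrees of error, i.e. 0.5 × 10⁻ᴺ × 110574 m.
Need 0.5 × 110574 × 10⁻ᴺ ≤ 9.9 → 10⁻ᴺ ≤ 1.791e-04, so N ≥ 3.75.
At 3 places the error can reach 55.3 m, but 4 places keeps it to 5.53 m.

4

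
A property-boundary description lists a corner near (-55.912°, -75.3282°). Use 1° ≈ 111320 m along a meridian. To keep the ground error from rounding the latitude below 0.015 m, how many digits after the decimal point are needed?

One degree of latitude covers 111320 m.
N decimal places → at most half a unit in the last place, 0.5 × 10⁻ᴺ° = 111320/2 × 10⁻ᴺ m.
Need 0.5 × 111320 × 10⁻ᴺ ≤ 0.015 → 10⁻ᴺ ≤ 2.695e-07, so N ≥ 6.57.
N = 6 would give 0.0557 m (too coarse); N = 7 gives 0.00557 m ≤ 0.015 m.

7 decimal places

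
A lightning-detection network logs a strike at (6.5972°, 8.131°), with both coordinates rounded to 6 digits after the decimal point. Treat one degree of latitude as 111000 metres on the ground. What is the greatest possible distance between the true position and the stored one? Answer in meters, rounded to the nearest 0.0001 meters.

0.0782 meters

Rounding to 6 decimal places leaves each coordinate within ±5e-07° of the true value.
N–S: 5e-07° × 111000 m/° = 0.0555 m.
Longitude error → 5e-07 × 111000 × cos 6.5972° = 5e-07 × 111000 × 0.9934 ≈ 0.0551325 m.
Worst case both components are at the extreme and orthogonal: √(0.0555² + 0.0551325²) ≈ 0.0782294 m.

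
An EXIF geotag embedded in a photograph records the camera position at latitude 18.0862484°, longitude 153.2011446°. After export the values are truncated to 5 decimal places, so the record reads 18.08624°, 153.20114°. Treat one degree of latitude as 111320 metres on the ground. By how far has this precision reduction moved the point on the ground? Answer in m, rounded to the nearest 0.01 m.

The latitude changed by +0.0000084° and the longitude by +0.0000046°.
North–south shift: 0.0000084 × 111320 = 0.935088 m.
East–west at this latitude: 0.0000046° × 111320 × cos 18.0862° ≈ 0.0000046 × 105820 = 0.486771 m.
Distance: √(0.935088² + 0.486771²) ≈ 1.0542 m.

1.05 m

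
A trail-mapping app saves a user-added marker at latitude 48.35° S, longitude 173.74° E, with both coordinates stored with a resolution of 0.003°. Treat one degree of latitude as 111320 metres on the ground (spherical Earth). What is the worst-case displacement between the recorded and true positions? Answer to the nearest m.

200 m

With a 0.003° grid the true value lies within half a step, ±0.003°/2 = ±0.0015°, of the stored one.
Latitude error → 0.0015 × 111320 = 166.98 m along the meridian.
E–W at 48.35°: 0.0015° × 111320 × cos 48.35° = 0.0015 × 111320 × 0.6646 ≈ 110.971 m.
Combining orthogonally: (166.98² + 110.971²)^½ ≈ 200.492 m.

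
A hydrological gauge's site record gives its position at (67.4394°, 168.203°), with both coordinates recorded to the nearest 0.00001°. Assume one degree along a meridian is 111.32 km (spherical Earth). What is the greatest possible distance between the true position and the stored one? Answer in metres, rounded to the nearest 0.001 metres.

0.596 metres

Rounding to 5 decimal places leaves each coordinate within ±5e-06° of the true value.
Latitude error → 5e-06 × 111320 = 0.5566 m along the meridian.
East–west component at 67.4394°: 5e-06° × 111320 × cos 67.4394° ≈ 5e-06 × 42709.1 ≈ 0.213545 m.
Worst case both components are at the extreme and orthogonal: √(0.5566² + 0.213545²) ≈ 0.596159 m.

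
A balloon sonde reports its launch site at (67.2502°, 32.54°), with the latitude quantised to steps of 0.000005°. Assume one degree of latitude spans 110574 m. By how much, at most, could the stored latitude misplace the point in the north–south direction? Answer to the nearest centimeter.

With a 0.000005° grid the true value lies within half a step, ±0.000005°/2 = ±2.5e-06°, of the stored one.
North–south distance: 2.5e-06° × 110574 m/° = 0.276435 m.
That is 0.276435 m = 27.643 cm.

28 centimeters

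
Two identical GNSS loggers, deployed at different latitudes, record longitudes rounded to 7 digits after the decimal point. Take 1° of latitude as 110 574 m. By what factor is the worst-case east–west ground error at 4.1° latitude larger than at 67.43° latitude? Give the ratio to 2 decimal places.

Rounding to 7 decimal places leaves the longitude within ±5e-08° of the true value.
At 4.1°: 5e-08° × 110574 × cos 4.1° = 5e-08 × 110574 × 0.9974 ≈ 0.0055146 m.
Error at 67.43° = 5e-08° × 110574 × cos 67.43° ≈ 0.0055287 × 0.3838 = 0.002122 m.
Ratio: 0.0055146 / 0.002122 = cos 4.1° / cos 67.43° ≈ 2.5988.

2.60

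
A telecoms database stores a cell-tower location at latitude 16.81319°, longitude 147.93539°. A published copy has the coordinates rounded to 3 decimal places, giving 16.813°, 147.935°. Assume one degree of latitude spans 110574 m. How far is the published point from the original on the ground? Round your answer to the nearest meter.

Δlat = 16.81319 − 16.813 = +0.00019°; Δlon = 147.93539 − 147.935 = +0.00039°.
North–south shift: 0.00019 × 110574 = 21.0091 m.
East–west at this latitude: 0.00039° × 110574 × cos 16.813° ≈ 0.00039 × 105847 = 41.2805 m.
Combined displacement = (21.0091² + 41.2805²)^½ ≈ 46.3191 m.

46 meters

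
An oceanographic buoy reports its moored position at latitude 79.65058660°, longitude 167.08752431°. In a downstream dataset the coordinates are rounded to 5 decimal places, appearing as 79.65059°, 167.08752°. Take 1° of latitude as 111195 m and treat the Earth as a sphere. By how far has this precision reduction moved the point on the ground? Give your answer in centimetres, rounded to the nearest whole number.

The latitude changed by -0.00000340° and the longitude by +0.00000431°.
North–south shift: -0.00000340 × 111195 = -0.378063 m.
East–west at this latitude: 0.00000431° × 111195 × cos 79.6506° ≈ 0.00000431 × 19976.3 = 0.0860976 m.
Hypotenuse of the two orthogonal shifts: √(0.378063² + 0.0860976²) = 0.387743 m.
That is 0.387743 m = 38.774 cm.

39 centimetres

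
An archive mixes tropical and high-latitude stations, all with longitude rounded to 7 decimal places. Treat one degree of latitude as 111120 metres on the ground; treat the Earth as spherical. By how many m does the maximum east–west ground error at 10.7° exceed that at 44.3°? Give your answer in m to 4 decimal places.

Rounding to 7 decimal places leaves the longitude within ±5e-08° of the true value.
At 10.7°: 5e-08° × 111120 × cos 10.7° = 5e-08 × 111120 × 0.9826 ≈ 0.0054594 m.
Error at 44.3° = 5e-08° × 111120 × cos 44.3° ≈ 0.005556 × 0.7157 = 0.0039764 m.
So the lower-latitude error exceeds the higher by 0.0054594 − 0.0039764 = 0.001483 m.

0.0015 m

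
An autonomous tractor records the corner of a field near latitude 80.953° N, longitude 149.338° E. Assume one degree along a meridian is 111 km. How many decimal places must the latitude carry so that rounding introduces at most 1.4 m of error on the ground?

5

One degree of latitude covers 111000 m.
N decimal places → at most half a unit in the last place, 0.5 × 10⁻ᴺ° = 111000/2 × 10⁻ᴺ m.
Need 0.5 × 111000 × 10⁻ᴺ ≤ 1.4 → 10⁻ᴺ ≤ 2.523e-05, so N ≥ 4.60.
So 5 decimal places suffice (0.555 m); 4 would allow up to 5.55 m.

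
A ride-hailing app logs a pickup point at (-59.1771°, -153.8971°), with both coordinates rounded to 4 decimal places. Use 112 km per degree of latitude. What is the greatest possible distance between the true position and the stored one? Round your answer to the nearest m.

6 m

Rounding to 4 decimal places leaves each coordinate within ±5e-05° of the true value.
Latitude error → 5e-05 × 112000 = 5.6 m along the meridian.
Longitude error → 5e-05 × 112000 × cos 59.1771° = 5e-05 × 112000 × 0.5124 ≈ 2.86936 m.
The two errors are perpendicular, so the maximum displacement is √(5.6² + 2.86936²) ≈ 6.29232 m.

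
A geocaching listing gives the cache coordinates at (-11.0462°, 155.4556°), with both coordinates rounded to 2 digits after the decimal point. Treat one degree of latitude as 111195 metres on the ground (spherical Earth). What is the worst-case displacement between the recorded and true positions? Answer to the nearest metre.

779 metres

Rounding to 2 decimal places leaves each coordinate within ±0.005° of the true value.
Latitude error → 0.005 × 111195 = 555.975 m along the meridian.
E–W at 11.0462°: 0.005° × 111195 × cos 11.0462° = 0.005 × 111195 × 0.9815 ≈ 545.674 m.
The two errors are perpendicular, so the maximum displacement is √(555.975² + 545.674²) ≈ 779.018 m.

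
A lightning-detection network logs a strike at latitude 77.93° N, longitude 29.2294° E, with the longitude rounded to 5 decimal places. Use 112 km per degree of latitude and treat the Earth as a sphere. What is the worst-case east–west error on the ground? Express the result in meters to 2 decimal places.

Rounding to 5 decimal places leaves the longitude within ±5e-06° of the true value.
Parallels shrink by cos φ, so at 77.93° a degree of longitude is 112000 × 0.2091 ≈ 23419.9 m.
Maximum E–W displacement: 5e-06 × 23419.9 = 0.1171 m.

0.12 meters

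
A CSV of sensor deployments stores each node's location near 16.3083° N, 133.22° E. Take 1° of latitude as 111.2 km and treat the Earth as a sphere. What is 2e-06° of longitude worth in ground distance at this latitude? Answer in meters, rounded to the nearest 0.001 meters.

One degree of longitude here spans 111200 × cos 16.3083° = 111200 × 0.9598 ≈ 106726 m; 2e-06° of that is 0.213452 m.

0.213 meters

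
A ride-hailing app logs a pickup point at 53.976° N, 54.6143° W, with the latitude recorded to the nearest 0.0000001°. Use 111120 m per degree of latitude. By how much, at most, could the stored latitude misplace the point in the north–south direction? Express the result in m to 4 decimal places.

Rounding to 7 decimal places leaves the latitude within ±5e-08° of the true value.
So the N–S error is at most 5e-08 × 111120 = 0.005556 m.

0.0056 m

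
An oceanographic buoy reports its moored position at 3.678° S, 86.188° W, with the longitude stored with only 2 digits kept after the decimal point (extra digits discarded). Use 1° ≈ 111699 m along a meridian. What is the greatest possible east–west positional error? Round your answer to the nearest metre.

Truncating at 2 decimal places can drop up to a full unit in the last place, so the longitude may be off by as much as 0.01°.
At latitude 3.678° a degree of longitude spans 111699 m × cos 3.678° = 111699 × 0.9979 ≈ 111469 m.
Maximum E–W displacement: 0.01 × 111469 = 1114.69 m.

1115 metres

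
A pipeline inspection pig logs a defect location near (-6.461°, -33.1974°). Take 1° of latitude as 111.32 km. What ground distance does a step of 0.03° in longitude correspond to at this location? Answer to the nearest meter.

0.03° of longitude at 6.461° is 0.03 × 111320 × cos 6.461° ≈ 0.03 × 110613 = 3318.39 m.

3318 meters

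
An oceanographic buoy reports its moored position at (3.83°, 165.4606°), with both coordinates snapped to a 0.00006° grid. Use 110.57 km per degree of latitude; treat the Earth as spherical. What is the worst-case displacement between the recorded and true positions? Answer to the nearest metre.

5 metres

With a 0.00006° grid the true value lies within half a step, ±0.00006°/2 = ±3e-05°, of the stored one.
Latitude error → 3e-05 × 110570 = 3.3171 m along the meridian.
E–W at 3.83°: 3e-05° × 110570 × cos 3.83° = 3e-05 × 110570 × 0.9978 ≈ 3.30969 m.
Worst case both components are at the extreme and orthogonal: √(3.3171² + 3.30969²) ≈ 4.68585 m.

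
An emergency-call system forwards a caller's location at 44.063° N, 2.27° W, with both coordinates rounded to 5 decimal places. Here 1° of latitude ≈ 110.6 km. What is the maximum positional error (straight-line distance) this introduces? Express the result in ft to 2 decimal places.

2.23 ft

Rounding to 5 decimal places leaves each coordinate within ±5e-06° of the true value.
Latitude error → 5e-06 × 110600 = 0.553 m along the meridian.
E–W at 44.063°: 5e-06° × 110600 × cos 44.063° = 5e-06 × 110600 × 0.7186 ≈ 0.397372 m.
Combining orthogonally: (0.553² + 0.397372²)^½ ≈ 0.680965 m.
In feet: 0.680965 m ÷ 0.3048 ≈ 2.2341 ft.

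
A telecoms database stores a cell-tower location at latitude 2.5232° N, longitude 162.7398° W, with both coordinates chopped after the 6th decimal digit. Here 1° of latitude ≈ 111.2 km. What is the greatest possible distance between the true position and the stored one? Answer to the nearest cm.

16 cm

Truncating at 6 decimal places can drop up to a full unit in the last place, so each coordinate may be off by as much as 1e-06°.
Latitude error → 1e-06 × 111200 = 0.1112 m along the meridian.
Longitude error → 1e-06 × 111200 × cos 2.5232° = 1e-06 × 111200 × 0.9990 ≈ 0.111092 m.
Combining orthogonally: (0.1112² + 0.111092²)^½ ≈ 0.157184 m.
That is 0.157184 m = 15.718 cm.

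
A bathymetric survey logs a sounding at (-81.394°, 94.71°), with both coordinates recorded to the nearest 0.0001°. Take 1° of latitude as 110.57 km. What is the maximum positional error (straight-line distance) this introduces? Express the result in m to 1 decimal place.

5.6 m

Rounding to 4 decimal places leaves each coordinate within ±5e-05° of the true value.
N–S: 5e-05° × 110570 m/° = 5.5285 m.
Longitude error → 5e-05 × 110570 × cos 81.394° = 5e-05 × 110570 × 0.1496 ≈ 0.827279 m.
Combining orthogonally: (5.5285² + 0.827279²)^½ ≈ 5.59005 m.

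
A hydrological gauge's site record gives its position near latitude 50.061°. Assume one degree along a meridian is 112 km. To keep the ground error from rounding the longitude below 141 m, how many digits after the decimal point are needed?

3 decimal places

At 50.061° one degree of longitude covers 112000 × cos 50.061° ≈ 112000 × 0.6420 ≈ 71900.8 m.
Rounding to N decimal places gives at most 0.5 × 10⁻ᴺ degrees of error, i.e. 0.5 × 10⁻ᴺ × 71900.8 m.
Need 0.5 × 71900.8 × 10⁻ᴺ ≤ 141 → 10⁻ᴺ ≤ 3.922e-03, so N ≥ 2.41.
So 3 decimal places suffice (36 m); 2 would allow up to 360 m.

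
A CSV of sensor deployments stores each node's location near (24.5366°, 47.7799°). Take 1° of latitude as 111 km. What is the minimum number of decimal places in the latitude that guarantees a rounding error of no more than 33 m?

4 decimal places

One degree of latitude covers 111000 m.
With N decimal places the half-ulp bound is 0.5·10⁻ᴺ°, or 0.5·10⁻ᴺ × 111000 m on the ground.
Setting 55500 × 10⁻ᴺ ≤ 33 gives 10ᴺ ≥ 1682, i.e. N ≥ 3.23.
N = 3 would give 55.5 m (too coarse); N = 4 gives 5.55 m ≤ 33 m.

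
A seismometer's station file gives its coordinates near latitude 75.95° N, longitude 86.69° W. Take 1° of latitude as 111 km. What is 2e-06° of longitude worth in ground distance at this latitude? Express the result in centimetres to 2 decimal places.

5.39 centimetres

At 75.95° a degree of longitude is 111000 × cos 75.95° ≈ 26947.3 m, so 2e-06° corresponds to 0.0538946 m.
That is 0.0538946 m = 5.3895 cm.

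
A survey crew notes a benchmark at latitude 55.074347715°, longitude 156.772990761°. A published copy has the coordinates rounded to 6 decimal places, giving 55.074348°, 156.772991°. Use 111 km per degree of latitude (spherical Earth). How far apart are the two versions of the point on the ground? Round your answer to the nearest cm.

The latitude changed by -0.000000285° and the longitude by -0.000000239°.
North–south shift: -0.000000285 × 111000 = -0.031635 m.
E–W at 55.0743°: -0.000000239° × 111000 × cos 55.0743° = -0.000000239 × 111000 × 0.5725 ≈ -0.0151882 m.
Distance: √(0.031635² + 0.0151882²) ≈ 0.0350921 m.
That is 0.0350921 m = 3.5092 cm.

4 cm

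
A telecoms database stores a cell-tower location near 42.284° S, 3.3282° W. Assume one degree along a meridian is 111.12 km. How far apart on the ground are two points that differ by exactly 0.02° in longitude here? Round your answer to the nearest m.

At 42.284° a degree of longitude is 111120 × cos 42.284° ≈ 82208.7 m, so 0.02° corresponds to 1644.17 m.

1644 m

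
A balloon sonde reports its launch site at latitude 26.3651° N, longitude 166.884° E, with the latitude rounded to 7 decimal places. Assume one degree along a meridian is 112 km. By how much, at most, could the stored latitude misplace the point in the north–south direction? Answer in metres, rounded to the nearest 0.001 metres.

0.006 metres

Rounding to 7 decimal places leaves the latitude within ±5e-08° of the true value.
So the N–S error is at most 5e-08 × 112000 = 0.0056 m.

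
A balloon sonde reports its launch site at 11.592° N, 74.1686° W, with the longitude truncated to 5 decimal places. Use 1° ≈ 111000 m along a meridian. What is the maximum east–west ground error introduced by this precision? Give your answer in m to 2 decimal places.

1.09 m

Truncating at 5 decimal places can drop up to a full unit in the last place, so the longitude may be off by as much as 1e-05°.
Parallels shrink by cos φ, so at 11.592° a degree of longitude is 111000 × 0.9796 ≈ 108736 m.
East–west error: 1e-05° × 108736 m/° ≈ 1.08736 m.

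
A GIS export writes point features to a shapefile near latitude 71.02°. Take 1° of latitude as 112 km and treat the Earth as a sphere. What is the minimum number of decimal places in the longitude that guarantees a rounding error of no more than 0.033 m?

6 decimal places

At 71.02° one degree of longitude covers 112000 × cos 71.02° ≈ 112000 × 0.3252 ≈ 36426.7 m.
N decimal places → at most half a unit in the last place, 0.5 × 10⁻ᴺ° = 36426.7/2 × 10⁻ᴺ m.
Setting 18213.3 × 10⁻ᴺ ≤ 0.033 gives 10ᴺ ≥ 5.519e+05, i.e. N ≥ 5.74.
At 5 places the error can reach 0.182 m, but 6 places keeps it to 0.0182 m.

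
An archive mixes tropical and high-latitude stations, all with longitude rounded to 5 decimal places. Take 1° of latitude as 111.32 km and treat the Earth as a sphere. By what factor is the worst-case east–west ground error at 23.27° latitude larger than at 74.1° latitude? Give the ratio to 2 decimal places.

3.35

Rounding to 5 decimal places leaves the longitude within ±5e-06° of the true value.
Error at 23.27° = 5e-06° × 111320 × cos 23.27° ≈ 0.5566 × 0.9187 = 0.51132 m.
Error at 74.1° = 5e-06° × 111320 × cos 74.1° ≈ 0.5566 × 0.2740 = 0.15249 m.
Ratio: 0.51132 / 0.15249 = cos 23.27° / cos 74.1° ≈ 3.3532.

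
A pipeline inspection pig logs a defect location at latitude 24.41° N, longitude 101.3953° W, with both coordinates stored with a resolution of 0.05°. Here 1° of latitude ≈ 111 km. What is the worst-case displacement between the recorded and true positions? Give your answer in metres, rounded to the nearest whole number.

With a 0.05° grid the true value lies within half a step, ±0.05°/2 = ±0.025°, of the stored one.
N–S: 0.025° × 111000 m/° = 2775 m.
East–west component at 24.41°: 0.025° × 111000 × cos 24.41° ≈ 0.025 × 101078 ≈ 2526.95 m.
Worst case both components are at the extreme and orthogonal: √(2775² + 2526.95²) ≈ 3753.14 m.

3753 metres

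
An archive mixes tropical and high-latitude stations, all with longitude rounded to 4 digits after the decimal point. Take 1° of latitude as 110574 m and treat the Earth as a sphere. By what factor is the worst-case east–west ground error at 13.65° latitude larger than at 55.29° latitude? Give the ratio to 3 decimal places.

1.707

Rounding to 4 decimal places leaves the longitude within ±5e-05° of the true value.
At 13.65°: 5e-05° × 110574 × cos 13.65° = 5e-05 × 110574 × 0.9718 ≈ 5.3725 m.
Error at 55.29° = 5e-05° × 110574 × cos 55.29° ≈ 5.5287 × 0.5694 = 3.1482 m.
The ratio reduces to cos 13.65° / cos 55.29° = 0.9718/0.5694 ≈ 1.7066.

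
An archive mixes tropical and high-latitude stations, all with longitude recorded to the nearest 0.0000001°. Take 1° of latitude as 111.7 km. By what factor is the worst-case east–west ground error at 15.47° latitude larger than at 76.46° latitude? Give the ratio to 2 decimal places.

Rounding to 7 decimal places leaves the longitude within ±5e-08° of the true value.
At 15.47°: 5e-08° × 111700 × cos 15.47° = 5e-08 × 111700 × 0.9638 ≈ 0.0053827 m.
At 76.46°: 5e-08° × 111700 × cos 76.46° = 5e-08 × 111700 × 0.2341 ≈ 0.0013076 m.
The ratio reduces to cos 15.47° / cos 76.46° = 0.9638/0.2341 ≈ 4.1165.

4.12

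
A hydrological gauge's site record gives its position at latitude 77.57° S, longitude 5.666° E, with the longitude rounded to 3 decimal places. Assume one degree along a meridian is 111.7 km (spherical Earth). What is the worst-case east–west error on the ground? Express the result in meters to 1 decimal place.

12.0 meters

Rounding to 3 decimal places leaves the longitude within ±0.0005° of the true value.
Parallels shrink by cos φ, so at 77.57° a degree of longitude is 111700 × 0.2152 ≈ 24043.1 m.
So at most 0.0005° × 24043.1 ≈ 12.0215 m east–west.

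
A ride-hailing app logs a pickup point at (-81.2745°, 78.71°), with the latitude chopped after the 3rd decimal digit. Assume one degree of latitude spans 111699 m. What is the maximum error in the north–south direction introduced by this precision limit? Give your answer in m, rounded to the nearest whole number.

112 m

Truncating at 3 decimal places can drop up to a full unit in the last place, so the latitude may be off by as much as 0.001°.
So the N–S error is at most 0.001 × 111699 = 111.699 m.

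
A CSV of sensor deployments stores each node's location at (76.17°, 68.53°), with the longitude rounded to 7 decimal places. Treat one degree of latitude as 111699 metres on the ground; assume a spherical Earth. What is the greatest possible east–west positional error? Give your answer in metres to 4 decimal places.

Rounding to 7 decimal places leaves the longitude within ±5e-08° of the true value.
One degree of longitude at 76.17° is 111699 × cos 76.17° ≈ 111699 × 0.2390 = 26700.7 m.
Maximum E–W displacement: 5e-08 × 26700.7 = 0.00133504 m.

0.0013 metres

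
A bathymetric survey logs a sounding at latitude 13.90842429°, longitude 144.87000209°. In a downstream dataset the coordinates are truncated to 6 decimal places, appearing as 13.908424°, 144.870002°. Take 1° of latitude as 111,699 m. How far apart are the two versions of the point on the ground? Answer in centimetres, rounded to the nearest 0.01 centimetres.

Δlat = 13.90842429 − 13.908424 = +0.00000029°; Δlon = 144.87000209 − 144.870002 = +0.00000009°.
North–south shift: 0.00000029 × 111699 = 0.0323927 m.
East–west at this latitude: 0.00000009° × 111699 × cos 13.9084° ≈ 0.00000009 × 108424 = 0.00975817 m.
Distance: √(0.0323927² + 0.00975817²) ≈ 0.0338306 m.
That is 0.0338306 m = 3.3831 cm.

3.38 centimetres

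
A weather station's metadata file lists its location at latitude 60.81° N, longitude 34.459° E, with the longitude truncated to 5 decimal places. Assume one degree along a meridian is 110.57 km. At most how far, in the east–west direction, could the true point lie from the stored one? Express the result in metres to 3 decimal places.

Truncating at 5 decimal places can drop up to a full unit in the last place, so the longitude may be off by as much as 1e-05°.
At latitude 60.81° a degree of longitude spans 110570 m × cos 60.81° = 110570 × 0.4877 ≈ 53925.8 m.
East–west error: 1e-05° × 53925.8 m/° ≈ 0.539258 m.

0.539 metres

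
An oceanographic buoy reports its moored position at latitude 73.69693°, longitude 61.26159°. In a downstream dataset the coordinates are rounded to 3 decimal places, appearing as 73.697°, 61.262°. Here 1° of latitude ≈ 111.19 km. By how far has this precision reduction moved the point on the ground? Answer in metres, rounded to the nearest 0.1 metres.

15.0 metres

The latitude changed by -0.00007° and the longitude by -0.00041°.
N–S: -0.00007° × 111190 m/° = -7.7833 m.
E–W at 73.697°: -0.00041° × 111190 × cos 73.697° = -0.00041 × 111190 × 0.2807 ≈ -12.7973 m.
Combined displacement = (7.7833² + 12.7973²)^½ ≈ 14.9783 m.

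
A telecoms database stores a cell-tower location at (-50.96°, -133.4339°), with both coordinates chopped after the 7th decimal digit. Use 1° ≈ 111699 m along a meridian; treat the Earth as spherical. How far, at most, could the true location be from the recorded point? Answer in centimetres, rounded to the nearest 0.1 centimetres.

1.3 centimetres

Truncating at 7 decimal places can drop up to a full unit in the last place, so each coordinate may be off by as much as 1e-07°.
North–south component: 1e-07° × 111699 = 0.0111699 m.
East–west component at 50.96°: 1e-07° × 111699 × cos 50.96° ≈ 1e-07 × 70355 ≈ 0.0070355 m.
Combining orthogonally: (0.0111699² + 0.0070355²)^½ ≈ 0.0132009 m.
That is 0.0132009 m = 1.3201 cm.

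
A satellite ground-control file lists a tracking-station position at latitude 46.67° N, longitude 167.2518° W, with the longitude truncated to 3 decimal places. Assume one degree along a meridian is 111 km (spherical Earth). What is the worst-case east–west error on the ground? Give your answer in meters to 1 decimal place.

76.2 meters

Truncating at 3 decimal places can drop up to a full unit in the last place, so the longitude may be off by as much as 0.001°.
At latitude 46.67° a degree of longitude spans 111000 m × cos 46.67° = 111000 × 0.6862 ≈ 76168.1 m.
So at most 0.001° × 76168.1 ≈ 76.1681 m east–west.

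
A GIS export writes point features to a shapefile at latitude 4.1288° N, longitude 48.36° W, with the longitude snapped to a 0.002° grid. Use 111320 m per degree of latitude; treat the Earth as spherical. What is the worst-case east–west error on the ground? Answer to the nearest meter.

111 meters

With a 0.002° grid the true value lies within half a step, ±0.002°/2 = ±0.001°, of the stored one.
At latitude 4.1288° a degree of longitude spans 111320 m × cos 4.1288° = 111320 × 0.9974 ≈ 111031 m.
East–west error: 0.001° × 111031 m/° ≈ 111.031 m.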